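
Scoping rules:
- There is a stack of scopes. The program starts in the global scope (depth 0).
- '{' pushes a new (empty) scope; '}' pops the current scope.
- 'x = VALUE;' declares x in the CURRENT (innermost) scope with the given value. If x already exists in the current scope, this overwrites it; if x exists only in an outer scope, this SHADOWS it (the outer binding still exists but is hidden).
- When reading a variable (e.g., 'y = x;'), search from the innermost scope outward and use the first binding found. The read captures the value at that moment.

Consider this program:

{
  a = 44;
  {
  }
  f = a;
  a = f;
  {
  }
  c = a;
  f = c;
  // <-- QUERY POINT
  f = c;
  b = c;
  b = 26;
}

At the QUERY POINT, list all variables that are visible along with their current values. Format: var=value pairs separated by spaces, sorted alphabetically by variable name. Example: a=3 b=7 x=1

Answer: a=44 c=44 f=44

Derivation:
Step 1: enter scope (depth=1)
Step 2: declare a=44 at depth 1
Step 3: enter scope (depth=2)
Step 4: exit scope (depth=1)
Step 5: declare f=(read a)=44 at depth 1
Step 6: declare a=(read f)=44 at depth 1
Step 7: enter scope (depth=2)
Step 8: exit scope (depth=1)
Step 9: declare c=(read a)=44 at depth 1
Step 10: declare f=(read c)=44 at depth 1
Visible at query point: a=44 c=44 f=44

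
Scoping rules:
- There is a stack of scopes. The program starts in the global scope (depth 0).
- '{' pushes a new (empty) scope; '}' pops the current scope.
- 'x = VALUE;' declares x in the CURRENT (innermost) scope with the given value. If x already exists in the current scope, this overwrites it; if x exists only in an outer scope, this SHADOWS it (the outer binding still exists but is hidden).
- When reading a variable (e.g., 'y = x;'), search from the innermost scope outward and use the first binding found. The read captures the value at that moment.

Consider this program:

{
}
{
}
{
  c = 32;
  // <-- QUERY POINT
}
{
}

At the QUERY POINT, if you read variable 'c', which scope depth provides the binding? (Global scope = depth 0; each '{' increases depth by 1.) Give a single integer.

Answer: 1

Derivation:
Step 1: enter scope (depth=1)
Step 2: exit scope (depth=0)
Step 3: enter scope (depth=1)
Step 4: exit scope (depth=0)
Step 5: enter scope (depth=1)
Step 6: declare c=32 at depth 1
Visible at query point: c=32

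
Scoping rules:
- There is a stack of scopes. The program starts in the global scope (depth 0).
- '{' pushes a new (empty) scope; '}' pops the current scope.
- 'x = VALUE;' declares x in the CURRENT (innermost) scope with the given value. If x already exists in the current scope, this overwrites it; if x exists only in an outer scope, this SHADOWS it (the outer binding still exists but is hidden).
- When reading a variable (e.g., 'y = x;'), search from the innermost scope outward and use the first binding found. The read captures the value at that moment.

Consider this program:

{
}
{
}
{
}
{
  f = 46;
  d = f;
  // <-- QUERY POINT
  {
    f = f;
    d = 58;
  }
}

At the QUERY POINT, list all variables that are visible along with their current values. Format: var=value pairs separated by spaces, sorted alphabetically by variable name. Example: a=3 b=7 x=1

Step 1: enter scope (depth=1)
Step 2: exit scope (depth=0)
Step 3: enter scope (depth=1)
Step 4: exit scope (depth=0)
Step 5: enter scope (depth=1)
Step 6: exit scope (depth=0)
Step 7: enter scope (depth=1)
Step 8: declare f=46 at depth 1
Step 9: declare d=(read f)=46 at depth 1
Visible at query point: d=46 f=46

Answer: d=46 f=46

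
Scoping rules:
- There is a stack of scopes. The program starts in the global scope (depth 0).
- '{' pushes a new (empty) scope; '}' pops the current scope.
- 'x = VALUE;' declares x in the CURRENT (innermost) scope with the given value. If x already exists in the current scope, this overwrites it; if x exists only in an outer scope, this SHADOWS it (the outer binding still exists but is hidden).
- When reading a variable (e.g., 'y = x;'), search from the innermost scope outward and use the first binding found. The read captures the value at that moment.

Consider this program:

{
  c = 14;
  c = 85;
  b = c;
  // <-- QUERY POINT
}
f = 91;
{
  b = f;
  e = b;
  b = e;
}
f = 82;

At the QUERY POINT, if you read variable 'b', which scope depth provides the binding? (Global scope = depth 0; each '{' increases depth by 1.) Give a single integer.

Answer: 1

Derivation:
Step 1: enter scope (depth=1)
Step 2: declare c=14 at depth 1
Step 3: declare c=85 at depth 1
Step 4: declare b=(read c)=85 at depth 1
Visible at query point: b=85 c=85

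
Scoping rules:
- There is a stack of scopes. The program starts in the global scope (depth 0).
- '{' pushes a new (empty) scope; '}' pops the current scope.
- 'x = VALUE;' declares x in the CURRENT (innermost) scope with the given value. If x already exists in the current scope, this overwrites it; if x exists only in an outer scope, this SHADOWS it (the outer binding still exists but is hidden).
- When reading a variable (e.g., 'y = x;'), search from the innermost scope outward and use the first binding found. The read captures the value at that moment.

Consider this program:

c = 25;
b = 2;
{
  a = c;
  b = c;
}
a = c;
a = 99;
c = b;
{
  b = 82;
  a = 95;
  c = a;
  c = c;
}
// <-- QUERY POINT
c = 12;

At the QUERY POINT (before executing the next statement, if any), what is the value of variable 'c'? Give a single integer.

Step 1: declare c=25 at depth 0
Step 2: declare b=2 at depth 0
Step 3: enter scope (depth=1)
Step 4: declare a=(read c)=25 at depth 1
Step 5: declare b=(read c)=25 at depth 1
Step 6: exit scope (depth=0)
Step 7: declare a=(read c)=25 at depth 0
Step 8: declare a=99 at depth 0
Step 9: declare c=(read b)=2 at depth 0
Step 10: enter scope (depth=1)
Step 11: declare b=82 at depth 1
Step 12: declare a=95 at depth 1
Step 13: declare c=(read a)=95 at depth 1
Step 14: declare c=(read c)=95 at depth 1
Step 15: exit scope (depth=0)
Visible at query point: a=99 b=2 c=2

Answer: 2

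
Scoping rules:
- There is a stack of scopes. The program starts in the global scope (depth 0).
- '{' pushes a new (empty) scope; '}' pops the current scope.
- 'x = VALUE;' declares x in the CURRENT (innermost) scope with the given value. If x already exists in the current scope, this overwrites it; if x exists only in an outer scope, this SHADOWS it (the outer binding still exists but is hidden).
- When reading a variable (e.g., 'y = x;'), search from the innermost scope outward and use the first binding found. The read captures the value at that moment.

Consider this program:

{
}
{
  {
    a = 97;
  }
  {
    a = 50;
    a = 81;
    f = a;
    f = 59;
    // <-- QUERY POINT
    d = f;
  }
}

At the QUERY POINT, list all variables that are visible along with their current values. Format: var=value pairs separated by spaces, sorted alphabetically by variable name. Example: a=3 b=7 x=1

Answer: a=81 f=59

Derivation:
Step 1: enter scope (depth=1)
Step 2: exit scope (depth=0)
Step 3: enter scope (depth=1)
Step 4: enter scope (depth=2)
Step 5: declare a=97 at depth 2
Step 6: exit scope (depth=1)
Step 7: enter scope (depth=2)
Step 8: declare a=50 at depth 2
Step 9: declare a=81 at depth 2
Step 10: declare f=(read a)=81 at depth 2
Step 11: declare f=59 at depth 2
Visible at query point: a=81 f=59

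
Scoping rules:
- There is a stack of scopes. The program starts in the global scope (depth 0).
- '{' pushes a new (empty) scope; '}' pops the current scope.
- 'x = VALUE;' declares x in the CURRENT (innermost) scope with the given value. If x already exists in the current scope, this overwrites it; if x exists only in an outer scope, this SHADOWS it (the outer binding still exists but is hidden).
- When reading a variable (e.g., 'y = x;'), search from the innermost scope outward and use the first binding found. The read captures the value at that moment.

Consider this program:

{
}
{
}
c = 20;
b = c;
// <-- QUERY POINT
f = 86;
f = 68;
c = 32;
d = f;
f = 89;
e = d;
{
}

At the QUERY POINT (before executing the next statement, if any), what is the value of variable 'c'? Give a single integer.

Step 1: enter scope (depth=1)
Step 2: exit scope (depth=0)
Step 3: enter scope (depth=1)
Step 4: exit scope (depth=0)
Step 5: declare c=20 at depth 0
Step 6: declare b=(read c)=20 at depth 0
Visible at query point: b=20 c=20

Answer: 20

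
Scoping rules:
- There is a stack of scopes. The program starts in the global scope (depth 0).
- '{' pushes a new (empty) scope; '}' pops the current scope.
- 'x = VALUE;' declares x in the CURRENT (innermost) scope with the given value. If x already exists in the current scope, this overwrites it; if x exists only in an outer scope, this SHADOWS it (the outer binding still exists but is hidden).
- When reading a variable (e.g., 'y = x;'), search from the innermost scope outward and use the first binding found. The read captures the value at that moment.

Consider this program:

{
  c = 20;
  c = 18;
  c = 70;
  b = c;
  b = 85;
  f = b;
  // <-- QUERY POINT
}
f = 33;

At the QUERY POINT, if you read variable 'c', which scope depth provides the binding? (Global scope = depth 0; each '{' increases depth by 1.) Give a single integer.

Step 1: enter scope (depth=1)
Step 2: declare c=20 at depth 1
Step 3: declare c=18 at depth 1
Step 4: declare c=70 at depth 1
Step 5: declare b=(read c)=70 at depth 1
Step 6: declare b=85 at depth 1
Step 7: declare f=(read b)=85 at depth 1
Visible at query point: b=85 c=70 f=85

Answer: 1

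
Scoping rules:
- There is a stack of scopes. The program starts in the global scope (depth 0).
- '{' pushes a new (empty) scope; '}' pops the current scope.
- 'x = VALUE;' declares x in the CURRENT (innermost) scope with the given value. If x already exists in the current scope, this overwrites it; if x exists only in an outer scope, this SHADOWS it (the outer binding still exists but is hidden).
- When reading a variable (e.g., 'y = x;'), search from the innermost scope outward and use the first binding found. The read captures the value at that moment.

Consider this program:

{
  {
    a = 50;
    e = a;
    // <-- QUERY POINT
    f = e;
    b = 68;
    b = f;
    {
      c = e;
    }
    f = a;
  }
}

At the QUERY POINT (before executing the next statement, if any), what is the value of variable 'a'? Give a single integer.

Step 1: enter scope (depth=1)
Step 2: enter scope (depth=2)
Step 3: declare a=50 at depth 2
Step 4: declare e=(read a)=50 at depth 2
Visible at query point: a=50 e=50

Answer: 50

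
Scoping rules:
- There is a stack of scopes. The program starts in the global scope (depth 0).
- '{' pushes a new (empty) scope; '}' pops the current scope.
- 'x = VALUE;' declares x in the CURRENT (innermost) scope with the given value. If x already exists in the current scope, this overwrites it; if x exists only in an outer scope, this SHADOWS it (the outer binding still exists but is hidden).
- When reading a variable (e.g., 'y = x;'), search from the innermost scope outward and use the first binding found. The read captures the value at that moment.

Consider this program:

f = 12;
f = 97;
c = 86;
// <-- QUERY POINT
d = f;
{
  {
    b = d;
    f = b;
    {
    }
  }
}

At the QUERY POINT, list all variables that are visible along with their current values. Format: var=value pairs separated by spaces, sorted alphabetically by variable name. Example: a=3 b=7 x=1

Answer: c=86 f=97

Derivation:
Step 1: declare f=12 at depth 0
Step 2: declare f=97 at depth 0
Step 3: declare c=86 at depth 0
Visible at query point: c=86 f=97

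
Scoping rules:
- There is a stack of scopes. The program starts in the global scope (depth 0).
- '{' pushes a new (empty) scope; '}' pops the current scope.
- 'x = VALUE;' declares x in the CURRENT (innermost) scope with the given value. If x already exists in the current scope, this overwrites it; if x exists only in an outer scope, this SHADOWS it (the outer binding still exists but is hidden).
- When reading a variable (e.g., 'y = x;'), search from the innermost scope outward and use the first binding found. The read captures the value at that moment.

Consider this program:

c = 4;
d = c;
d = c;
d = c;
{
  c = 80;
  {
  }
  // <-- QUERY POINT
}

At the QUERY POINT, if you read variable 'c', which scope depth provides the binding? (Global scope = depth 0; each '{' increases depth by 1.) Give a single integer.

Step 1: declare c=4 at depth 0
Step 2: declare d=(read c)=4 at depth 0
Step 3: declare d=(read c)=4 at depth 0
Step 4: declare d=(read c)=4 at depth 0
Step 5: enter scope (depth=1)
Step 6: declare c=80 at depth 1
Step 7: enter scope (depth=2)
Step 8: exit scope (depth=1)
Visible at query point: c=80 d=4

Answer: 1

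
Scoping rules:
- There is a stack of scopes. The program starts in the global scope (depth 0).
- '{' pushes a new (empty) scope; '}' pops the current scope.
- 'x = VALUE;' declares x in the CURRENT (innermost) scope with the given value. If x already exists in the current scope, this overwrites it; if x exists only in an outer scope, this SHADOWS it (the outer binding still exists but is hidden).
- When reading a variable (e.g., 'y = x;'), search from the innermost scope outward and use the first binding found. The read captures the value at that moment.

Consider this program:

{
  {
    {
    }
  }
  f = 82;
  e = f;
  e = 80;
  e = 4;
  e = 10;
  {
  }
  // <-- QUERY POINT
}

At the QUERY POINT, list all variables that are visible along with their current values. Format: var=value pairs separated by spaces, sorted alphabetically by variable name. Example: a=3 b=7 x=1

Step 1: enter scope (depth=1)
Step 2: enter scope (depth=2)
Step 3: enter scope (depth=3)
Step 4: exit scope (depth=2)
Step 5: exit scope (depth=1)
Step 6: declare f=82 at depth 1
Step 7: declare e=(read f)=82 at depth 1
Step 8: declare e=80 at depth 1
Step 9: declare e=4 at depth 1
Step 10: declare e=10 at depth 1
Step 11: enter scope (depth=2)
Step 12: exit scope (depth=1)
Visible at query point: e=10 f=82

Answer: e=10 f=82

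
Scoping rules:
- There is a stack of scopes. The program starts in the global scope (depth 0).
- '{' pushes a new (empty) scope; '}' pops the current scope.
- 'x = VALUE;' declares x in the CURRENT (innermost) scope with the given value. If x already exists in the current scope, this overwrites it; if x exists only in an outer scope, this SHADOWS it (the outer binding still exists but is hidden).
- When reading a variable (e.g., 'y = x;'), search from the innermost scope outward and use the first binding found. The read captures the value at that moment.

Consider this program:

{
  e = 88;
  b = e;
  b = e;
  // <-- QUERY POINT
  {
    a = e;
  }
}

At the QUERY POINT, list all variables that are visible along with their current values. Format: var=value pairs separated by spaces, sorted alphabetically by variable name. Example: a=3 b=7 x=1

Answer: b=88 e=88

Derivation:
Step 1: enter scope (depth=1)
Step 2: declare e=88 at depth 1
Step 3: declare b=(read e)=88 at depth 1
Step 4: declare b=(read e)=88 at depth 1
Visible at query point: b=88 e=88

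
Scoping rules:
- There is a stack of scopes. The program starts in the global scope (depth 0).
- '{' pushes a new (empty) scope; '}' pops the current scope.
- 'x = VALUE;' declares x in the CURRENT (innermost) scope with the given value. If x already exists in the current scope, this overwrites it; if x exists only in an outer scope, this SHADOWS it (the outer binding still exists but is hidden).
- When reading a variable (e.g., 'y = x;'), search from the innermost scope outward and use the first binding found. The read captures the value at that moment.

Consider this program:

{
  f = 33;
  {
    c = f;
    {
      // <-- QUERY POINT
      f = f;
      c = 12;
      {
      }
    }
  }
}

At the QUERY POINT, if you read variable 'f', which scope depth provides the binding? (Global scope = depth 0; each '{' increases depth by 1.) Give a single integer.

Step 1: enter scope (depth=1)
Step 2: declare f=33 at depth 1
Step 3: enter scope (depth=2)
Step 4: declare c=(read f)=33 at depth 2
Step 5: enter scope (depth=3)
Visible at query point: c=33 f=33

Answer: 1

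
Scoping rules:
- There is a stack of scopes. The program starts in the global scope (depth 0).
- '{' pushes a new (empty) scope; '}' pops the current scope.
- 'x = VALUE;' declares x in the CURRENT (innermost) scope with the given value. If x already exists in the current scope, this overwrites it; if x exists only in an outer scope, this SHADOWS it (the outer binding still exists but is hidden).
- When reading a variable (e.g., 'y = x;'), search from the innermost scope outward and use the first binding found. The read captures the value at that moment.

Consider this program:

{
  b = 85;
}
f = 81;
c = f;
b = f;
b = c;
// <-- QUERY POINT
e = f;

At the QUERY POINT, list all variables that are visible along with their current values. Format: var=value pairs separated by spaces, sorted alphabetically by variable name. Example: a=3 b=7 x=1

Step 1: enter scope (depth=1)
Step 2: declare b=85 at depth 1
Step 3: exit scope (depth=0)
Step 4: declare f=81 at depth 0
Step 5: declare c=(read f)=81 at depth 0
Step 6: declare b=(read f)=81 at depth 0
Step 7: declare b=(read c)=81 at depth 0
Visible at query point: b=81 c=81 f=81

Answer: b=81 c=81 f=81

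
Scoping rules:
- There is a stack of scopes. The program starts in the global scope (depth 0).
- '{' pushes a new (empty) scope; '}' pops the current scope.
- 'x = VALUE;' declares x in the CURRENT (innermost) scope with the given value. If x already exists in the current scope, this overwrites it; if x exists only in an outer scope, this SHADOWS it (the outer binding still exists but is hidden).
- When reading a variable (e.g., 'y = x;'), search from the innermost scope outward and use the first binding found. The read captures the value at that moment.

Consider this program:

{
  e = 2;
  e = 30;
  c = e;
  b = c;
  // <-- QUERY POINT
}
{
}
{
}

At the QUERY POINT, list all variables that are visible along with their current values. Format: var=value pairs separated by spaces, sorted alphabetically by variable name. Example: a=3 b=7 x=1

Answer: b=30 c=30 e=30

Derivation:
Step 1: enter scope (depth=1)
Step 2: declare e=2 at depth 1
Step 3: declare e=30 at depth 1
Step 4: declare c=(read e)=30 at depth 1
Step 5: declare b=(read c)=30 at depth 1
Visible at query point: b=30 c=30 e=30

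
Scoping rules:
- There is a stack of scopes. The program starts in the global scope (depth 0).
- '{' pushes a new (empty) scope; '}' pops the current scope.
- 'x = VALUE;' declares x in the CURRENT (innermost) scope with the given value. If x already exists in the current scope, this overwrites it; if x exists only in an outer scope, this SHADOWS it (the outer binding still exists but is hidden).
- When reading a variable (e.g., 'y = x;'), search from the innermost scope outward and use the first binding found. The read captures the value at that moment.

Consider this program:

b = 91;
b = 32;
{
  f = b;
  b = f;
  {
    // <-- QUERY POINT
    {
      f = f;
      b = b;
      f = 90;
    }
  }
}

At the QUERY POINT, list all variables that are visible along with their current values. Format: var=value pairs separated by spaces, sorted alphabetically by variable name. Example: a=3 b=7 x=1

Step 1: declare b=91 at depth 0
Step 2: declare b=32 at depth 0
Step 3: enter scope (depth=1)
Step 4: declare f=(read b)=32 at depth 1
Step 5: declare b=(read f)=32 at depth 1
Step 6: enter scope (depth=2)
Visible at query point: b=32 f=32

Answer: b=32 f=32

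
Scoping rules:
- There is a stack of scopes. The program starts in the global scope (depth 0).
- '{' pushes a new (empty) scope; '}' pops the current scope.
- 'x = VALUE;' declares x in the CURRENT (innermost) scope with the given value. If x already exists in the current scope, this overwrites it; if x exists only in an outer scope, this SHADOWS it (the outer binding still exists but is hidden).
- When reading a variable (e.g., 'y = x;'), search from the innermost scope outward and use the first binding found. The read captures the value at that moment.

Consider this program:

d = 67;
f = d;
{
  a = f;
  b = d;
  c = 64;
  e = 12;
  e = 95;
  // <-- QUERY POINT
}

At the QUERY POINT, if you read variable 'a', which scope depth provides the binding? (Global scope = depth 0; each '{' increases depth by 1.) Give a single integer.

Answer: 1

Derivation:
Step 1: declare d=67 at depth 0
Step 2: declare f=(read d)=67 at depth 0
Step 3: enter scope (depth=1)
Step 4: declare a=(read f)=67 at depth 1
Step 5: declare b=(read d)=67 at depth 1
Step 6: declare c=64 at depth 1
Step 7: declare e=12 at depth 1
Step 8: declare e=95 at depth 1
Visible at query point: a=67 b=67 c=64 d=67 e=95 f=67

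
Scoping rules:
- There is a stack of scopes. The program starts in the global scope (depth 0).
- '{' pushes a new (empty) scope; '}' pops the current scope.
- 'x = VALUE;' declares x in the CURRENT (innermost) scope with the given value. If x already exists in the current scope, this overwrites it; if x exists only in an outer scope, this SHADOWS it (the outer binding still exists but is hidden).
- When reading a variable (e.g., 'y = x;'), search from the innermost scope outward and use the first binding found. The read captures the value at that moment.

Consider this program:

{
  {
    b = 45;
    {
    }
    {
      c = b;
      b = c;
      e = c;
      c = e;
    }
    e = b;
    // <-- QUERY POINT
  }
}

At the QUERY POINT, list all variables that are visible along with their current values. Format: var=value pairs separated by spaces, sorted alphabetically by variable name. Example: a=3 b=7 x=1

Answer: b=45 e=45

Derivation:
Step 1: enter scope (depth=1)
Step 2: enter scope (depth=2)
Step 3: declare b=45 at depth 2
Step 4: enter scope (depth=3)
Step 5: exit scope (depth=2)
Step 6: enter scope (depth=3)
Step 7: declare c=(read b)=45 at depth 3
Step 8: declare b=(read c)=45 at depth 3
Step 9: declare e=(read c)=45 at depth 3
Step 10: declare c=(read e)=45 at depth 3
Step 11: exit scope (depth=2)
Step 12: declare e=(read b)=45 at depth 2
Visible at query point: b=45 e=45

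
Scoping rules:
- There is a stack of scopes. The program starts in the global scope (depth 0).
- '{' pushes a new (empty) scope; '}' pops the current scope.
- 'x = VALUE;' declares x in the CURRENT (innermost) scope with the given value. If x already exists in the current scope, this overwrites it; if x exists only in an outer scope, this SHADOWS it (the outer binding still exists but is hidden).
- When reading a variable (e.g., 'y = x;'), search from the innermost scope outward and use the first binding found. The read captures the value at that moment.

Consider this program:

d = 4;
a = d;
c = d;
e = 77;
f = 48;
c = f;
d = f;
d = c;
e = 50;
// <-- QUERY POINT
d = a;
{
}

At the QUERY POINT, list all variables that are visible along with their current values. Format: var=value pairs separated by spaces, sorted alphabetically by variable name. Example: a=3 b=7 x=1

Answer: a=4 c=48 d=48 e=50 f=48

Derivation:
Step 1: declare d=4 at depth 0
Step 2: declare a=(read d)=4 at depth 0
Step 3: declare c=(read d)=4 at depth 0
Step 4: declare e=77 at depth 0
Step 5: declare f=48 at depth 0
Step 6: declare c=(read f)=48 at depth 0
Step 7: declare d=(read f)=48 at depth 0
Step 8: declare d=(read c)=48 at depth 0
Step 9: declare e=50 at depth 0
Visible at query point: a=4 c=48 d=48 e=50 f=48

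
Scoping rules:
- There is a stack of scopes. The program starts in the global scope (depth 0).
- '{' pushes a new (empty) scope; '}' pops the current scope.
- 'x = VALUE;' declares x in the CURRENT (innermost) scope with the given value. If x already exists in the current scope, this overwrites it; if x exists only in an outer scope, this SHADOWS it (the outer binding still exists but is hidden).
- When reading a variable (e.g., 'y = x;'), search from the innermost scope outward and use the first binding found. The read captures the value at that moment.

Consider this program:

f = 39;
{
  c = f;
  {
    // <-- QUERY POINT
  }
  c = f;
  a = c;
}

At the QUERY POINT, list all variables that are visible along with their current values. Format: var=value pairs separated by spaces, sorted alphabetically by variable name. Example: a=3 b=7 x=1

Step 1: declare f=39 at depth 0
Step 2: enter scope (depth=1)
Step 3: declare c=(read f)=39 at depth 1
Step 4: enter scope (depth=2)
Visible at query point: c=39 f=39

Answer: c=39 f=39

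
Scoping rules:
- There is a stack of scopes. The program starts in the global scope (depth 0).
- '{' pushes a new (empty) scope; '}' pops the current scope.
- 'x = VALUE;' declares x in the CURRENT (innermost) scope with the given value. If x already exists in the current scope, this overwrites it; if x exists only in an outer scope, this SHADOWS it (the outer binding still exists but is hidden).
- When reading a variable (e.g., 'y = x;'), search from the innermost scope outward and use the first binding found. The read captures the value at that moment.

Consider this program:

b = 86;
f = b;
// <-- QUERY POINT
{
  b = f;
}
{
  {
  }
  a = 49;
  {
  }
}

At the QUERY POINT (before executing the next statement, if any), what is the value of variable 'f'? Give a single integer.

Answer: 86

Derivation:
Step 1: declare b=86 at depth 0
Step 2: declare f=(read b)=86 at depth 0
Visible at query point: b=86 f=86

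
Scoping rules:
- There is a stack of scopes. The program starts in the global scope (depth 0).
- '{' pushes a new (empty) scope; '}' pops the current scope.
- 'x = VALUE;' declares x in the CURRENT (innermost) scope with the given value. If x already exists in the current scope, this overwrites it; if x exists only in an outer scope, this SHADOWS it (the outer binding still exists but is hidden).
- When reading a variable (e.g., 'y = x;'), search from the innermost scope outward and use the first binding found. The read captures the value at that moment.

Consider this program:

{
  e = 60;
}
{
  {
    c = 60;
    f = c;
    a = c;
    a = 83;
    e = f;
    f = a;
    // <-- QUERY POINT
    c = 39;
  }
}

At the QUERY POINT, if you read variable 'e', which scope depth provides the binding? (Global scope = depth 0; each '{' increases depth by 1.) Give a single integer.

Answer: 2

Derivation:
Step 1: enter scope (depth=1)
Step 2: declare e=60 at depth 1
Step 3: exit scope (depth=0)
Step 4: enter scope (depth=1)
Step 5: enter scope (depth=2)
Step 6: declare c=60 at depth 2
Step 7: declare f=(read c)=60 at depth 2
Step 8: declare a=(read c)=60 at depth 2
Step 9: declare a=83 at depth 2
Step 10: declare e=(read f)=60 at depth 2
Step 11: declare f=(read a)=83 at depth 2
Visible at query point: a=83 c=60 e=60 f=83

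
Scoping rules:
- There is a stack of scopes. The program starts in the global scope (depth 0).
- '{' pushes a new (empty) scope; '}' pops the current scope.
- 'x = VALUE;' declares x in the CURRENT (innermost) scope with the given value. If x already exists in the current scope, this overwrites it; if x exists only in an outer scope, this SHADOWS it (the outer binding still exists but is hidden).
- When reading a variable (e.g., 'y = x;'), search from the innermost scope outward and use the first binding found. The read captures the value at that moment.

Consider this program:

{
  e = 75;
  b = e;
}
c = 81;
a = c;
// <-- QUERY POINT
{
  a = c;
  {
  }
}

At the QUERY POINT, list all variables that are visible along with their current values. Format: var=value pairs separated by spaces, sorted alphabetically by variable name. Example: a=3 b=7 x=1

Answer: a=81 c=81

Derivation:
Step 1: enter scope (depth=1)
Step 2: declare e=75 at depth 1
Step 3: declare b=(read e)=75 at depth 1
Step 4: exit scope (depth=0)
Step 5: declare c=81 at depth 0
Step 6: declare a=(read c)=81 at depth 0
Visible at query point: a=81 c=81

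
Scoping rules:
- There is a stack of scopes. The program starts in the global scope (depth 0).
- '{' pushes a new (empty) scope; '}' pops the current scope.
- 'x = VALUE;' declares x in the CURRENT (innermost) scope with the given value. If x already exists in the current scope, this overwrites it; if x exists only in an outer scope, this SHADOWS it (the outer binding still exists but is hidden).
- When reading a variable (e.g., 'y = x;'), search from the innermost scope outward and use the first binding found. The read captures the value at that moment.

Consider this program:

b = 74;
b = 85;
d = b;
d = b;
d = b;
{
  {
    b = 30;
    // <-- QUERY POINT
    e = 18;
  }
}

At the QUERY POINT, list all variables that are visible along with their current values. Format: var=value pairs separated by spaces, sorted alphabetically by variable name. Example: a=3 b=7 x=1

Step 1: declare b=74 at depth 0
Step 2: declare b=85 at depth 0
Step 3: declare d=(read b)=85 at depth 0
Step 4: declare d=(read b)=85 at depth 0
Step 5: declare d=(read b)=85 at depth 0
Step 6: enter scope (depth=1)
Step 7: enter scope (depth=2)
Step 8: declare b=30 at depth 2
Visible at query point: b=30 d=85

Answer: b=30 d=85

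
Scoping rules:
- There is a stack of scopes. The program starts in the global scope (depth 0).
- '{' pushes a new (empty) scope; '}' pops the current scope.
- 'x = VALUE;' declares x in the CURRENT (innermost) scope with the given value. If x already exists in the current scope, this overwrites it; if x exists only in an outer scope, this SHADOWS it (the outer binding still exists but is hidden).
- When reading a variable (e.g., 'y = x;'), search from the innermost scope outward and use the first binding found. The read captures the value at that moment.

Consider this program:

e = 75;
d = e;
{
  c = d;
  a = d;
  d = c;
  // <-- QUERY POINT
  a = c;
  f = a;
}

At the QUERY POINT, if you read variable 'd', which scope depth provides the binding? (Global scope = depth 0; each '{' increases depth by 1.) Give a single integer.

Step 1: declare e=75 at depth 0
Step 2: declare d=(read e)=75 at depth 0
Step 3: enter scope (depth=1)
Step 4: declare c=(read d)=75 at depth 1
Step 5: declare a=(read d)=75 at depth 1
Step 6: declare d=(read c)=75 at depth 1
Visible at query point: a=75 c=75 d=75 e=75

Answer: 1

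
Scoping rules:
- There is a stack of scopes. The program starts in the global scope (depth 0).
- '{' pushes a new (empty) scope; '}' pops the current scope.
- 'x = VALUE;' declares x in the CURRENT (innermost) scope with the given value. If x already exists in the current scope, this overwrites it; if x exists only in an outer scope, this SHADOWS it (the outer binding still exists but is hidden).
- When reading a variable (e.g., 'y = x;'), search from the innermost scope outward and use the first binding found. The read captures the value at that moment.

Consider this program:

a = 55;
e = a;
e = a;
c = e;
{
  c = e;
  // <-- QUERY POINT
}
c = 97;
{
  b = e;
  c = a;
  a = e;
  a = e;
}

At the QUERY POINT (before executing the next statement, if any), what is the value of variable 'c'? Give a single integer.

Answer: 55

Derivation:
Step 1: declare a=55 at depth 0
Step 2: declare e=(read a)=55 at depth 0
Step 3: declare e=(read a)=55 at depth 0
Step 4: declare c=(read e)=55 at depth 0
Step 5: enter scope (depth=1)
Step 6: declare c=(read e)=55 at depth 1
Visible at query point: a=55 c=55 e=55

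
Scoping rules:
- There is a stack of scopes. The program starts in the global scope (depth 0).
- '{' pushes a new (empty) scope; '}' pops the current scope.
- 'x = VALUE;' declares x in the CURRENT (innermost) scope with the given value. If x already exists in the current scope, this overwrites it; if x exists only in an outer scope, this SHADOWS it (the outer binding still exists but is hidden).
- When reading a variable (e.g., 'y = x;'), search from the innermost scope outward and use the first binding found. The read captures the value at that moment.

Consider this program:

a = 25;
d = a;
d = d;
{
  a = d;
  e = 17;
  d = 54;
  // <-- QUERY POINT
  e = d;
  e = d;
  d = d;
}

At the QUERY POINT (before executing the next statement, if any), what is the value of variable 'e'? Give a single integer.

Step 1: declare a=25 at depth 0
Step 2: declare d=(read a)=25 at depth 0
Step 3: declare d=(read d)=25 at depth 0
Step 4: enter scope (depth=1)
Step 5: declare a=(read d)=25 at depth 1
Step 6: declare e=17 at depth 1
Step 7: declare d=54 at depth 1
Visible at query point: a=25 d=54 e=17

Answer: 17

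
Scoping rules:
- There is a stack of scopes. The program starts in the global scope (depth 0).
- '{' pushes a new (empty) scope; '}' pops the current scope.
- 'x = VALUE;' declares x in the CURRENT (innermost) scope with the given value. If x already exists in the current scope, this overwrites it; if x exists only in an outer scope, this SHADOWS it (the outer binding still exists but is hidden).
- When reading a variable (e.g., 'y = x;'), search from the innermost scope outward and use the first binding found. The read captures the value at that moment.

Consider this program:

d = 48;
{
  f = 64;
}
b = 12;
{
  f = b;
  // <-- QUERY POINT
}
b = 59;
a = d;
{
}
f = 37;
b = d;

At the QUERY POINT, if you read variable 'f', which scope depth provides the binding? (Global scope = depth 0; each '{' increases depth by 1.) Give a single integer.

Step 1: declare d=48 at depth 0
Step 2: enter scope (depth=1)
Step 3: declare f=64 at depth 1
Step 4: exit scope (depth=0)
Step 5: declare b=12 at depth 0
Step 6: enter scope (depth=1)
Step 7: declare f=(read b)=12 at depth 1
Visible at query point: b=12 d=48 f=12

Answer: 1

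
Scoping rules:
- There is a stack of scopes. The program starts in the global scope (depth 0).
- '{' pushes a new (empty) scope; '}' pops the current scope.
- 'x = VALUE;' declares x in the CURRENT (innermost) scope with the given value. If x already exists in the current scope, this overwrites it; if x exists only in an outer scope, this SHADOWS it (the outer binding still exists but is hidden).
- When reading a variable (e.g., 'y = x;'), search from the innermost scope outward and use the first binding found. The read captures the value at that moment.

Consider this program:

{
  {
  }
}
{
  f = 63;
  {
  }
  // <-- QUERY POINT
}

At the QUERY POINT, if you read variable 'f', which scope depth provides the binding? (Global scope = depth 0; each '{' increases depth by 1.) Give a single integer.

Step 1: enter scope (depth=1)
Step 2: enter scope (depth=2)
Step 3: exit scope (depth=1)
Step 4: exit scope (depth=0)
Step 5: enter scope (depth=1)
Step 6: declare f=63 at depth 1
Step 7: enter scope (depth=2)
Step 8: exit scope (depth=1)
Visible at query point: f=63

Answer: 1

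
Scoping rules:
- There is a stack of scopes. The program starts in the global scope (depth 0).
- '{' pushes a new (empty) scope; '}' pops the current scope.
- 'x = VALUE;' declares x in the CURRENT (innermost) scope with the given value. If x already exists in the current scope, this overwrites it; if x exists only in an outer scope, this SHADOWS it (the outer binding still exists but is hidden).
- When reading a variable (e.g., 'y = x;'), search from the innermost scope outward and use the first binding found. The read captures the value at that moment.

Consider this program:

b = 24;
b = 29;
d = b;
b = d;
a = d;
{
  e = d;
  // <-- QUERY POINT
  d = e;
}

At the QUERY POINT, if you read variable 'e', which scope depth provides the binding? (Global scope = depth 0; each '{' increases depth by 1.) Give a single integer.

Step 1: declare b=24 at depth 0
Step 2: declare b=29 at depth 0
Step 3: declare d=(read b)=29 at depth 0
Step 4: declare b=(read d)=29 at depth 0
Step 5: declare a=(read d)=29 at depth 0
Step 6: enter scope (depth=1)
Step 7: declare e=(read d)=29 at depth 1
Visible at query point: a=29 b=29 d=29 e=29

Answer: 1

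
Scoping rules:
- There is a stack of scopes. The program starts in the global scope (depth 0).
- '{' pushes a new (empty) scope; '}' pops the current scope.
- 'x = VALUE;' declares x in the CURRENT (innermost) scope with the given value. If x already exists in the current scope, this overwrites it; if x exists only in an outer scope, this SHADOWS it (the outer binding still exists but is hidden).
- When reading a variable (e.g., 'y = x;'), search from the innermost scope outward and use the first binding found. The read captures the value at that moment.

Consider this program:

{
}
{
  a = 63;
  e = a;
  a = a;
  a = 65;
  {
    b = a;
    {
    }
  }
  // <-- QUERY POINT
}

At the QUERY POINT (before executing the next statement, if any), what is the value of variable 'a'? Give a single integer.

Answer: 65

Derivation:
Step 1: enter scope (depth=1)
Step 2: exit scope (depth=0)
Step 3: enter scope (depth=1)
Step 4: declare a=63 at depth 1
Step 5: declare e=(read a)=63 at depth 1
Step 6: declare a=(read a)=63 at depth 1
Step 7: declare a=65 at depth 1
Step 8: enter scope (depth=2)
Step 9: declare b=(read a)=65 at depth 2
Step 10: enter scope (depth=3)
Step 11: exit scope (depth=2)
Step 12: exit scope (depth=1)
Visible at query point: a=65 e=63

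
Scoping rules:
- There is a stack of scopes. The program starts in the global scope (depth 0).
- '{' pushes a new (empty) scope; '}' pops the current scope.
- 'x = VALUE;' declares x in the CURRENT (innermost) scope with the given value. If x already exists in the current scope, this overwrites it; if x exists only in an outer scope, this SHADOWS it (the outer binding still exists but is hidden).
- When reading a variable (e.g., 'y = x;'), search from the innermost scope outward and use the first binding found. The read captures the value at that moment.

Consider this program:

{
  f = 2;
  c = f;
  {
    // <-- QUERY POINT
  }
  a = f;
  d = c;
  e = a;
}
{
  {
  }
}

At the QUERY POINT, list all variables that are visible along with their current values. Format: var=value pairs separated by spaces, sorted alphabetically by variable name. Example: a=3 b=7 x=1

Answer: c=2 f=2

Derivation:
Step 1: enter scope (depth=1)
Step 2: declare f=2 at depth 1
Step 3: declare c=(read f)=2 at depth 1
Step 4: enter scope (depth=2)
Visible at query point: c=2 f=2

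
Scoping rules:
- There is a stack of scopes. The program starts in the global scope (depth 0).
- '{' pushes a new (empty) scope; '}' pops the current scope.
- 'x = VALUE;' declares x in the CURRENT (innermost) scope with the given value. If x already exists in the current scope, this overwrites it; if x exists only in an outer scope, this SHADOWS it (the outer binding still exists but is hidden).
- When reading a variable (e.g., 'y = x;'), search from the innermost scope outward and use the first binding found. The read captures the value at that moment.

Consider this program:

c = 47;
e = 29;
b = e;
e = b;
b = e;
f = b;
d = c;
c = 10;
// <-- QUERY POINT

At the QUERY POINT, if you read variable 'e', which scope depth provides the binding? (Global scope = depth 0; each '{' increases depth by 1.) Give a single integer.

Step 1: declare c=47 at depth 0
Step 2: declare e=29 at depth 0
Step 3: declare b=(read e)=29 at depth 0
Step 4: declare e=(read b)=29 at depth 0
Step 5: declare b=(read e)=29 at depth 0
Step 6: declare f=(read b)=29 at depth 0
Step 7: declare d=(read c)=47 at depth 0
Step 8: declare c=10 at depth 0
Visible at query point: b=29 c=10 d=47 e=29 f=29

Answer: 0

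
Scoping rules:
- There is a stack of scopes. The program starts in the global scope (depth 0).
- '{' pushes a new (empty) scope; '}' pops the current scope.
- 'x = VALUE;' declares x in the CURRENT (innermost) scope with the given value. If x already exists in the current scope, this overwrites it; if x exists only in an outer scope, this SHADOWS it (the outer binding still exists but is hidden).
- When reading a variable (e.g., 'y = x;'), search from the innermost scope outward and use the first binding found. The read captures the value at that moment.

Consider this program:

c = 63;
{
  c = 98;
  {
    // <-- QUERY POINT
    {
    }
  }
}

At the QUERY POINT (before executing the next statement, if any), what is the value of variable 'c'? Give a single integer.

Answer: 98

Derivation:
Step 1: declare c=63 at depth 0
Step 2: enter scope (depth=1)
Step 3: declare c=98 at depth 1
Step 4: enter scope (depth=2)
Visible at query point: c=98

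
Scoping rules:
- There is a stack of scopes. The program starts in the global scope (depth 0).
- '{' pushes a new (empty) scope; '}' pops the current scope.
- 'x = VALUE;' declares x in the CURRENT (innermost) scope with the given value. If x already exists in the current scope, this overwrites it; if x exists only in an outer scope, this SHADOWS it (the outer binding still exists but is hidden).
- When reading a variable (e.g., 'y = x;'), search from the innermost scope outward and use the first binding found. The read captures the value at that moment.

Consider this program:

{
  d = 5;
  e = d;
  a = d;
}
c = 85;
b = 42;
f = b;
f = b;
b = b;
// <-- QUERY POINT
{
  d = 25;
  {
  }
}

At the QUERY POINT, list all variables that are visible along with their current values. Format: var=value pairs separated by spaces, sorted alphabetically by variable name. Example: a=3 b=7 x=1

Step 1: enter scope (depth=1)
Step 2: declare d=5 at depth 1
Step 3: declare e=(read d)=5 at depth 1
Step 4: declare a=(read d)=5 at depth 1
Step 5: exit scope (depth=0)
Step 6: declare c=85 at depth 0
Step 7: declare b=42 at depth 0
Step 8: declare f=(read b)=42 at depth 0
Step 9: declare f=(read b)=42 at depth 0
Step 10: declare b=(read b)=42 at depth 0
Visible at query point: b=42 c=85 f=42

Answer: b=42 c=85 f=42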